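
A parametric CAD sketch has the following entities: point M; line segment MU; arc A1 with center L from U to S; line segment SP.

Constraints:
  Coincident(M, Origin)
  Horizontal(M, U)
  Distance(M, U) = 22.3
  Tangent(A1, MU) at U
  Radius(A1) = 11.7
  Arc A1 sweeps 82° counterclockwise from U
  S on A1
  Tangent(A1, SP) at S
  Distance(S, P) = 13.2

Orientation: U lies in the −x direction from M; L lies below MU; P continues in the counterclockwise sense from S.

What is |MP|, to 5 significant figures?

42.565

M is at the origin; M and U share the same y with |MU| = 22.3 and U on the −x side, so U = (-22.300, 0.0000). A1 meets MU tangentially, so LU is at right angles to MU, so L = U + (0, -11.7) = (-22.300, -11.700). On A1, U sits at bearing 90° from L; an 82° counterclockwise sweep puts S at bearing 172°, so S = L + 11.7·(cos 172°, sin 172°) = (-33.886, -10.072). Since A1 is tangent to SP there, LS ⟂ SP, so SP runs along (−sin 172°, cos 172°); with |SP| = 13.2, P = (-35.723, -23.143). Then |MP| = |P − M| = 42.565.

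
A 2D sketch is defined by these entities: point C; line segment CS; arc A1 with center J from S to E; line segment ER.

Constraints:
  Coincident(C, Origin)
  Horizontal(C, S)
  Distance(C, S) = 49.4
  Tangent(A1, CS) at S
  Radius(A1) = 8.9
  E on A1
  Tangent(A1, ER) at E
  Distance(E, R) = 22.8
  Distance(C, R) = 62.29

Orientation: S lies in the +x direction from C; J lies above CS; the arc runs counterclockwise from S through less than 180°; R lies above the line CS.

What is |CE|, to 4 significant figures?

59.08

C is at the origin; C and S share the same y with |CS| = 49.4 and S on the +x side, so S = (49.40, 0.000). Tangency of A1 to CS means the radius JS is perpendicular to CS, so J = S + (0, 8.9) = (49.40, 8.900). Since JE ⟂ ER (tangency), |JR| = √(8.9² + 22.8²) = 24.48 regardless of where E sits on A1. So R lies on both circle(C, 62.29) and circle(J, 24.48); the above-CS intersection is R = (52.74, 33.15). E is the foot of the tangent from R: E = (58.05, 10.98).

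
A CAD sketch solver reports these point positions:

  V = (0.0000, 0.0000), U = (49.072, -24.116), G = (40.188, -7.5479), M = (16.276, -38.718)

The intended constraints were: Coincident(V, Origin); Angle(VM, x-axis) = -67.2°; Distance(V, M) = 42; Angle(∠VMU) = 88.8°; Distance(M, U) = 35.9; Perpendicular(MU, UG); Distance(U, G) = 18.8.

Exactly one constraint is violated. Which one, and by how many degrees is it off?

Perpendicular(MU, UG) — off by 4.20°.

V = (0.00, 0.00) ✓; VM at -67.20° ✓; |VM| = 42.00 ✓; ∠VMU = 88.80° ✓; |MU| = 35.90 ✓; ∠(MU, UG) = 94.20° ✗; |UG| = 18.80 ✓.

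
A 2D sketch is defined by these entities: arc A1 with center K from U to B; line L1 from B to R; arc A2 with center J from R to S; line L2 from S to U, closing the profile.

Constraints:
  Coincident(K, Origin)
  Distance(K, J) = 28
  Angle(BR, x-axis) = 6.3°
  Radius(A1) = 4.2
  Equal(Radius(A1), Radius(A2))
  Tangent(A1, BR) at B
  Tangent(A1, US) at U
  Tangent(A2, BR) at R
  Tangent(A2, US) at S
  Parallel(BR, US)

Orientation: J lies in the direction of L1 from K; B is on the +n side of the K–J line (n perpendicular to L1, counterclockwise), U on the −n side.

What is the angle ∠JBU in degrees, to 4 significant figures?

81.47°

K is at the origin and J lies 28.0 along u from K, so J = 28.0·u = (27.83, 3.073). Tangency of A1 to both parallel lines with radius 4.2 puts B and U at K ± 4.2·n: B = (-0.4609, 4.175), U = (0.4609, -4.175). Then cos ∠JBU = BJ·BU / (|BJ||BU|), giving 81.47°.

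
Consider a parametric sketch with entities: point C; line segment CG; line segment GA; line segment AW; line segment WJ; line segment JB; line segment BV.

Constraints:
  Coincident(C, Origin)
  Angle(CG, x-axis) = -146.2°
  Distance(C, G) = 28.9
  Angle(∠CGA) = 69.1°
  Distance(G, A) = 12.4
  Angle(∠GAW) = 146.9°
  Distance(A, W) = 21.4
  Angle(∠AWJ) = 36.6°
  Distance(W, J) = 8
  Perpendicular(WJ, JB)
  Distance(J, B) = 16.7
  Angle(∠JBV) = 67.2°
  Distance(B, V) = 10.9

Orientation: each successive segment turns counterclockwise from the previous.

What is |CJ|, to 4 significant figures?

19.09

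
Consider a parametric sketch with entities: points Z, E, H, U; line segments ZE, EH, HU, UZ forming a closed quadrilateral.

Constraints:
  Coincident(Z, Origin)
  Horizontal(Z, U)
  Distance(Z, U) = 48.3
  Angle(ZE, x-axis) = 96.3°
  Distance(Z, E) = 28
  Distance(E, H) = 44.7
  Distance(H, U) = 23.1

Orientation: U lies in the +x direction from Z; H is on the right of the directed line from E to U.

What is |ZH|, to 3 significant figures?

26.7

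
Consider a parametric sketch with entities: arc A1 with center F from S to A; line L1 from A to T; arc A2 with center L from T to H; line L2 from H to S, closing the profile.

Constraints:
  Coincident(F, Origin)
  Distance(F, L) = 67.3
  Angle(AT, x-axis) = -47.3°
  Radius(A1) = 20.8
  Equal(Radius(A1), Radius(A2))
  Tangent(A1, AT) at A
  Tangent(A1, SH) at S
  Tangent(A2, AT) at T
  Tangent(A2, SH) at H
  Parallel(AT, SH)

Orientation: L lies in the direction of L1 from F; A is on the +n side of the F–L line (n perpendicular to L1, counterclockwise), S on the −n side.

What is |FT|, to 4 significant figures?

70.44

Tangency of A1 to both parallel lines with radius 20.8 puts A and S at F ± 20.8·n: A = (15.29, 14.11), S = (-15.29, -14.11). Equal radii place T and H the same way about L: T = L + 20.8·n = (60.93, -35.35), H = L − 20.8·n = (30.35, -63.57). Then |FT| = |T − F| = 70.44.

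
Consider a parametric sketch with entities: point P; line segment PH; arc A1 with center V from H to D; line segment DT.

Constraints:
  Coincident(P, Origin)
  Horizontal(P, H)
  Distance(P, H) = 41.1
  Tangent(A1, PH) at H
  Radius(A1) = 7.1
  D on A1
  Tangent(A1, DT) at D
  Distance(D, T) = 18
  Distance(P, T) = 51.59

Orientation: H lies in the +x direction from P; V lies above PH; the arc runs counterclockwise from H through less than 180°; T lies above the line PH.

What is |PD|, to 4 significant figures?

48.81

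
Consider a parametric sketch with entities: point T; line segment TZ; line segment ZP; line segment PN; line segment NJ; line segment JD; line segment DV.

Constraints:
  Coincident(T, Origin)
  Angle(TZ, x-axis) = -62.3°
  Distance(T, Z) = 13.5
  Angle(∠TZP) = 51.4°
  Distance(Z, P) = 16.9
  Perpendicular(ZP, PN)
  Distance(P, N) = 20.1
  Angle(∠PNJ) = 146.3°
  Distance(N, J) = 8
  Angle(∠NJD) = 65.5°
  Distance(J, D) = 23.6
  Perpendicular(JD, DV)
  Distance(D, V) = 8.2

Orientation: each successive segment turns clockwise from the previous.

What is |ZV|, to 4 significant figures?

7.387

∠NJD = 65.5° gives JD at -69.10° from the x-axis; with |JD| = 23.6, D = (7.517, -5.371). The perpendicularity gives DV at right angles to JD, so DV runs at -159.1°; with |DV| = 8.2, V = (-0.1432, -8.296). Then |ZV| = |V − Z| = 7.387.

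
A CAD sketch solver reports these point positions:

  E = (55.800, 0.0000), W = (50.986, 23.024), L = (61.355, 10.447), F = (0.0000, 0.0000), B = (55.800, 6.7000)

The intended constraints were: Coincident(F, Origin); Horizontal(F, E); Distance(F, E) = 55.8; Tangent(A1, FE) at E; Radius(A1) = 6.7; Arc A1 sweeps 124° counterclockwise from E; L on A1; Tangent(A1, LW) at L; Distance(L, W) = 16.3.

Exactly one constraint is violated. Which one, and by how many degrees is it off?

Tangent(A1, LW) at L — off by 5.50°.

F = (0.00, 0.00) ✓; F.y = 0.00, E.y = 0.00 ✓; |FE| = 55.80 ✓; ∠(BE, EF) = 90.00° ✓; |BE| = 6.700 ✓; bearing(B→L) − bearing(B→E) = 124.0° ✓; |BL| = 6.701 ✓; ∠(BL, LW) = 84.50° ✗; |LW| = 16.30 ✓.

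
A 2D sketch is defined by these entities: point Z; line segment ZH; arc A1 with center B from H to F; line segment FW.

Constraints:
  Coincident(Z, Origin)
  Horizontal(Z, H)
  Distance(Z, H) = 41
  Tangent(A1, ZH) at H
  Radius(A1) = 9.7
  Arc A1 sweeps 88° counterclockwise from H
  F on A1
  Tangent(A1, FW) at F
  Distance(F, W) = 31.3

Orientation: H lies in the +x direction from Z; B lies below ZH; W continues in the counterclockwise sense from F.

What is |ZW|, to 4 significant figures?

50.64

Z is at the origin; Z and H share the same y with |ZH| = 41.0 and H on the +x side, so H = (41.00, 0.000). A1 meets ZH tangentially, so BH is at right angles to ZH, so B = H + (0, -9.7) = (41.00, -9.700). On A1, H sits at bearing 90° from B; an 88° counterclockwise sweep puts F at bearing 178°, so F = B + 9.7·(cos 178°, sin 178°) = (31.31, -9.361). A1 meets FW tangentially, so BF is at right angles to FW, so FW runs along (−sin 178°, cos 178°); with |FW| = 31.3, W = (30.21, -40.64). Then |ZW| = |W − Z| = 50.64.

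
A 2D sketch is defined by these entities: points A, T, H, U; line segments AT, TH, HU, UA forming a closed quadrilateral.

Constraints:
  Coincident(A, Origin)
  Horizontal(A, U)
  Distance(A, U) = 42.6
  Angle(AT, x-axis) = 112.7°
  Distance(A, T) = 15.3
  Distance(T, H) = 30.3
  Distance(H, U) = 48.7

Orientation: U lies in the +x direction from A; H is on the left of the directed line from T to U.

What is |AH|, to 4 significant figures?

40.21

Checks: A.y = 0.00, U.y = 0.00 ✓; |TH| = 30.30 ✓; |HU| = 48.70 ✓.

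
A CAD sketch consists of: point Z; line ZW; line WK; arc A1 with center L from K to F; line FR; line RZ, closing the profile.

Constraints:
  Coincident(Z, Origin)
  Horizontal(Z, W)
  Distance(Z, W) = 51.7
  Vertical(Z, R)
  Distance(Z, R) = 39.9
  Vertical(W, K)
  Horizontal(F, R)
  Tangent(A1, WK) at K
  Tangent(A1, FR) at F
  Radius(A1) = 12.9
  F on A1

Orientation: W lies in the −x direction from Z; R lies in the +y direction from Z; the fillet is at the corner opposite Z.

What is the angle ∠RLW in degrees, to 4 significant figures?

133.9°

Z is at the origin; ZW is horizontal with |ZW| = 51.7 and W on the −x side, so W = (-51.70, 0.000). Z and R share the same x with |ZR| = 39.9 and R on the +y side, so R = (0.000, 39.90). The virtual corner opposite Z is at (-51.70, 39.90). A1 meets WK tangentially, so LK is at right angles to WK and A1 meets FR tangentially, so LF is at right angles to FR, with radius 12.9, so the center L sits 12.9 in from both sides at L = (-38.80, 27.00). Then cos ∠RLW = LR·LW / (|LR||LW|), giving 133.9°.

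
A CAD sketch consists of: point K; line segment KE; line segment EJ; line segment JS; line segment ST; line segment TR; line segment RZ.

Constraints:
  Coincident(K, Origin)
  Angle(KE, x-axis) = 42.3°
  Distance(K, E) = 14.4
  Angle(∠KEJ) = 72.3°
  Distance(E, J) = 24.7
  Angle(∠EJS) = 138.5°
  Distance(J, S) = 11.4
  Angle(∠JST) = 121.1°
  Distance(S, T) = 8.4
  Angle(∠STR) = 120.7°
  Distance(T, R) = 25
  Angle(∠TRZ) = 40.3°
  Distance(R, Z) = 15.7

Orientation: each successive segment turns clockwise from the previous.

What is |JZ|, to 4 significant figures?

13.89

∠STR = 120.7° gives TR at 134.9° from the x-axis; with |TR| = 25.0, R = (-8.171, -8.027). ∠TRZ = 40.3° gives RZ at -4.800° from the x-axis; with |RZ| = 15.7, Z = (7.474, -9.340). Then |JZ| = |Z − J| = 13.89.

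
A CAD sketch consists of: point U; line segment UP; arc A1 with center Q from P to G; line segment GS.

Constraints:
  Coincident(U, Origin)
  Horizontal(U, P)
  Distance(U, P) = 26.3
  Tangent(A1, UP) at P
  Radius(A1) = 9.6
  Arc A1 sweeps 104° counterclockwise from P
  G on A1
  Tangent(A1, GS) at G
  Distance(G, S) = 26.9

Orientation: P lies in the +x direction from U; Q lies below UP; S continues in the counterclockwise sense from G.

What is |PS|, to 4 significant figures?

38.13

U is at the origin; UP is horizontal with |UP| = 26.3 and P on the +x side, so P = (26.30, 0.000). Since A1 is tangent to UP there, QP ⟂ UP, so Q = P + (0, -9.6) = (26.30, -9.600). On A1, P sits at bearing 90° from Q; a 104° counterclockwise sweep puts G at bearing 194°, so G = Q + 9.6·(cos 194°, sin 194°) = (16.99, -11.92). A1 meets GS tangentially, so QG is at right angles to GS, so GS runs along (−sin 194°, cos 194°); with |GS| = 26.9, S = (23.49, -38.02). Then |PS| = |S − P| = 38.13.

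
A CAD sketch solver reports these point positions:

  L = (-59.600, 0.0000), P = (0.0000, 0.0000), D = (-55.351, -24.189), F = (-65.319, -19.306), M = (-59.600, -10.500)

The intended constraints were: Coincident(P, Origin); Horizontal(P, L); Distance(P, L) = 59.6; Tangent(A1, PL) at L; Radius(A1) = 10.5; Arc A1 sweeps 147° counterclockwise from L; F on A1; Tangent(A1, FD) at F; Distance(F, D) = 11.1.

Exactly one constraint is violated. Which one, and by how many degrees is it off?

Tangent(A1, FD) at F — off by 6.90°.

P = (0.00, 0.00) ✓; P.y = 0.00, L.y = 0.00 ✓; |PL| = 59.60 ✓; ∠(ML, LP) = 90.00° ✓; |ML| = 10.50 ✓; bearing(M→F) − bearing(M→L) = 147.0° ✓; |MF| = 10.50 ✓; ∠(MF, FD) = 83.10° ✗; |FD| = 11.10 ✓.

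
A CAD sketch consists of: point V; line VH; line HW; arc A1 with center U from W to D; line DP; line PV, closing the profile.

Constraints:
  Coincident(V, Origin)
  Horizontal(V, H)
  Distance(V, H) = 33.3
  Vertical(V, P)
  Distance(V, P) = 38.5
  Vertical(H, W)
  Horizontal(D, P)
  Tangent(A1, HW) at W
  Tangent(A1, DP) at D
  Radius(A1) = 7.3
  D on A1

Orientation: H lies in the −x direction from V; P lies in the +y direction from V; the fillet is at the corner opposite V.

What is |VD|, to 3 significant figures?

46.5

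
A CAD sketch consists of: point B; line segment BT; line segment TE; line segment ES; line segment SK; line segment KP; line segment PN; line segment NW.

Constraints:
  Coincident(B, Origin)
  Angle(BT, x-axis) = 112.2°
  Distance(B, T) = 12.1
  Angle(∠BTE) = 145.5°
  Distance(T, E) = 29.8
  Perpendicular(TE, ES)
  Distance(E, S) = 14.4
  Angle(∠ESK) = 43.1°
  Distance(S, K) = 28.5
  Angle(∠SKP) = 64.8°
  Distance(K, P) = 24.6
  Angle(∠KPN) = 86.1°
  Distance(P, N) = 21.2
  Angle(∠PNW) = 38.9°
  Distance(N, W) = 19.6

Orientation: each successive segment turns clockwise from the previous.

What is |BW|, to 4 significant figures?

35.33

B is at the origin; BT runs at 112.2° with length 12.1, so T = (-4.572, 11.20). ∠BTE = 145.5° gives TE at 77.70° from the x-axis; with |TE| = 29.8, E = (1.776, 40.32). TE ⟂ ES, so ES runs at -12.30°; with |ES| = 14.4, S = (15.85, 37.25). ∠ESK = 43.1° gives SK at -149.2° from the x-axis; with |SK| = 28.5, K = (-8.634, 22.66). ∠SKP = 64.8° gives KP at 95.60° from the x-axis; with |KP| = 24.6, P = (-11.04, 47.14). ∠KPN = 86.1° gives PN at 1.700° from the x-axis; with |PN| = 21.2, N = (10.16, 47.77). ∠PNW = 38.9° gives NW at -139.4° from the x-axis; with |NW| = 19.6, W = (-4.726, 35.01). Then |BW| = |W − B| = 35.33.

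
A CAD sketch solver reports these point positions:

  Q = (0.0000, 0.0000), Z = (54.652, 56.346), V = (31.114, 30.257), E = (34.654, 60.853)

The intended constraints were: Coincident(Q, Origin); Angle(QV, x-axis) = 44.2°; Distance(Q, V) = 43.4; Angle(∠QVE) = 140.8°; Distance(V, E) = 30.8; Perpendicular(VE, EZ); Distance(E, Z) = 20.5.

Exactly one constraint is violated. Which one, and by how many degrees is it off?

Perpendicular(VE, EZ) — off by 6.10°.

Q = (0.00, 0.00) ✓; QV at 44.20° ✓; |QV| = 43.40 ✓; ∠QVE = 140.8° ✓; |VE| = 30.80 ✓; ∠(VE, EZ) = 96.10° ✗; |EZ| = 20.50 ✓.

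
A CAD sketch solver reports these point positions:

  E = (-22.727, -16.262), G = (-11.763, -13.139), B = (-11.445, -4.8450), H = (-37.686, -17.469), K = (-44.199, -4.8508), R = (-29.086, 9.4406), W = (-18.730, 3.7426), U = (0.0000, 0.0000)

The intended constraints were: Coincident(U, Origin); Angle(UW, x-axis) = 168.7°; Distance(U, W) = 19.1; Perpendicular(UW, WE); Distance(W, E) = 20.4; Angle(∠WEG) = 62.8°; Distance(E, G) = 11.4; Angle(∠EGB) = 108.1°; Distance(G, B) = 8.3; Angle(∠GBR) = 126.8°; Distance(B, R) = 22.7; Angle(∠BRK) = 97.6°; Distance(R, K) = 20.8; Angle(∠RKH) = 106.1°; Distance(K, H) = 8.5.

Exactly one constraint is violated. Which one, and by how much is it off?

Distance(K, H) = 8.5 — off by 5.70.

U = (0.00, 0.00) ✓; UW at 168.7° ✓; |UW| = 19.10 ✓; ∠(UW, WE) = 90.00° ✓; |WE| = 20.40 ✓; ∠WEG = 62.80° ✓; |EG| = 11.40 ✓; ∠EGB = 108.1° ✓; |GB| = 8.300 ✓; ∠GBR = 126.8° ✓; |BR| = 22.70 ✓; ∠BRK = 97.60° ✓; |RK| = 20.80 ✓; ∠RKH = 106.1° ✓; |KH| = 14.20 ✗.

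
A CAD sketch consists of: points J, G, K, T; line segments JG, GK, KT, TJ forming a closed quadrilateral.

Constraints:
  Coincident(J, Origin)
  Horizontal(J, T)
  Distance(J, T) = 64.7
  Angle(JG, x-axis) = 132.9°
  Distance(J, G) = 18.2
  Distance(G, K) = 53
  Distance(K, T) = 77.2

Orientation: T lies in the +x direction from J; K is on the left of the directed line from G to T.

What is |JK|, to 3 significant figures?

60.7

J is at the origin; J and T share the same y with |JT| = 64.7 and T in +x, so T = (64.7, 0). JG runs at 132.9° with |JG| = 18.2, so G = (-12.4, 13.3). K is determined by |GK| = 53.0 and |KT| = 77.2 together: it lies at the intersection of circle(G, 53.0) and circle(T, 77.2). With |GT| = 78.2, the foot of the radical line on GT is 19.0 from G and the perpendicular offset is √(53.0² − 19.0²) = 49.5. Taking the left-of-GT solution: K = (14.7, 58.9).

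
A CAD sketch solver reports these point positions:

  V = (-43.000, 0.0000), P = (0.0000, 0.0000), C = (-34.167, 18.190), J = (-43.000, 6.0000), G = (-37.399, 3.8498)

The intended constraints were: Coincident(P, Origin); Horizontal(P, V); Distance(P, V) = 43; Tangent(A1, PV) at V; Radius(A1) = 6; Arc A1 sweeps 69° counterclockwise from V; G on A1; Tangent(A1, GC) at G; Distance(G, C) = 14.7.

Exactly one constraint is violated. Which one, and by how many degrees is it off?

Tangent(A1, GC) at G — off by 8.30°.

P = (0.00, 0.00) ✓; P.y = 0.00, V.y = 0.00 ✓; |PV| = 43.00 ✓; ∠(JV, VP) = 90.00° ✓; |JV| = 6.000 ✓; bearing(J→G) − bearing(J→V) = 69.00° ✓; |JG| = 6.000 ✓; ∠(JG, GC) = 81.70° ✗; |GC| = 14.70 ✓.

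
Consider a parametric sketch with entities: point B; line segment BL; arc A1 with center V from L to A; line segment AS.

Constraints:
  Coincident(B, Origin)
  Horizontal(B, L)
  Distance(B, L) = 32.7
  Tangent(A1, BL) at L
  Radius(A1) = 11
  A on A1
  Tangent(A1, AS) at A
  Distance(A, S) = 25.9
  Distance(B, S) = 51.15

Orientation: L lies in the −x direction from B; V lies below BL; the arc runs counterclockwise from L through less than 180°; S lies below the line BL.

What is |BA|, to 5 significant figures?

45.481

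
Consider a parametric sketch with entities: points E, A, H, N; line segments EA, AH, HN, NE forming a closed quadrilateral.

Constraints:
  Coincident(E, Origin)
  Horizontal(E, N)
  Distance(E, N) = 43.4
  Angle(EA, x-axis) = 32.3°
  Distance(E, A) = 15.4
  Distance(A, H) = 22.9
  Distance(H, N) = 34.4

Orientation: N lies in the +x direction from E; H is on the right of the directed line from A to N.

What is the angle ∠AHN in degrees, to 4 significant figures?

62.93°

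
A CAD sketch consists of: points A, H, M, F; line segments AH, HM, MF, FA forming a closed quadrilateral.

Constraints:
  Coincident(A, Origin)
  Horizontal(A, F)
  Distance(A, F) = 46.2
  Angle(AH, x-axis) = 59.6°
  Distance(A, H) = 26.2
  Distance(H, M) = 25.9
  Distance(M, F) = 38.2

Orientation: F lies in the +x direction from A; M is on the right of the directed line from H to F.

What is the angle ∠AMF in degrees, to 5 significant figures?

156.86°

A is at the origin; AF is horizontal with |AF| = 46.2 and F in +x, so F = (46.2, 0). AH runs at 59.6° with |AH| = 26.2, so H = (13.258, 22.598). M is determined by |HM| = 25.9 and |MF| = 38.2 together: it lies at the intersection of circle(H, 25.9) and circle(F, 38.2). With |HF| = 39.948, the foot of the radical line on HF is 10.106 from H and the perpendicular offset is √(25.9² − 10.106²) = 23.847. Taking the right-of-HF solution: M = (8.1016, -2.7836).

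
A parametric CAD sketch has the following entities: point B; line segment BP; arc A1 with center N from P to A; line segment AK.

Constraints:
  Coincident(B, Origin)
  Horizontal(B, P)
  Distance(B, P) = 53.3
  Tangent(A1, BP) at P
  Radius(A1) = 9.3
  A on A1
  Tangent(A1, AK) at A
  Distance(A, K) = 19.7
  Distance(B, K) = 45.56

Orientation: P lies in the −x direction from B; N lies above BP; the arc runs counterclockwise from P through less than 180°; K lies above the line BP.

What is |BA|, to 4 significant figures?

44.94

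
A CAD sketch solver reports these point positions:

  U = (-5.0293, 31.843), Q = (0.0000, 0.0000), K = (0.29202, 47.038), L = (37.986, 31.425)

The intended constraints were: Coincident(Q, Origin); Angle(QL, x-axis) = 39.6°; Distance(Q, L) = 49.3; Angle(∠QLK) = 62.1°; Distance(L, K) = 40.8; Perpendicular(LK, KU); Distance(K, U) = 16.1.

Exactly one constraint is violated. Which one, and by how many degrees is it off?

Perpendicular(LK, KU) — off by 3.20°.

Q = (0.00, 0.00) ✓; QL at 39.60° ✓; |QL| = 49.30 ✓; ∠QLK = 62.10° ✓; |LK| = 40.80 ✓; ∠(LK, KU) = 93.20° ✗; |KU| = 16.10 ✓.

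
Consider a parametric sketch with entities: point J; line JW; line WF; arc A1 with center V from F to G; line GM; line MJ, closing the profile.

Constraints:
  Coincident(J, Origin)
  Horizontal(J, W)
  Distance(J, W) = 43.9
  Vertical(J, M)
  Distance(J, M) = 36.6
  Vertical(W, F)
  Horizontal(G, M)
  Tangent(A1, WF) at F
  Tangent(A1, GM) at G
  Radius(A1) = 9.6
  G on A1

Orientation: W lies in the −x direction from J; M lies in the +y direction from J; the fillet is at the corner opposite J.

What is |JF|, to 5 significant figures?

51.538

The virtual corner opposite J is at (-43.900, 36.600). Tangency of A1 to WF means the radius VF is perpendicular to WF and since A1 is tangent to GM there, VG ⟂ GM, with radius 9.6, so the center V sits 9.6 in from both sides at V = (-34.300, 27.000). That places the tangent points at F = (-43.900, 27.000) on WF and G = (-34.300, 36.600) on GM. Then |JF| = |F − J| = 51.538.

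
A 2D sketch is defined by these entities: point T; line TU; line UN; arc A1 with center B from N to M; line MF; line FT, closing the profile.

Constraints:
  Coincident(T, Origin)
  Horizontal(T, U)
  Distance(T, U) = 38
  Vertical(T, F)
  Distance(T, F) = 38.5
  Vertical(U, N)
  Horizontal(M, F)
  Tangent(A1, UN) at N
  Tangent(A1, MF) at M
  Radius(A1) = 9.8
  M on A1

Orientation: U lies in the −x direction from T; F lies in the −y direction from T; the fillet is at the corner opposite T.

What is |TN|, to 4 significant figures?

47.62

T is at the origin; TU is horizontal with |TU| = 38.0 and U on the −x side, so U = (-38.00, 0.000). T and F share the same x with |TF| = 38.5 and F on the −y side, so F = (0.000, -38.50). The virtual corner opposite T is at (-38.00, -38.50). Since A1 is tangent to UN there, BN ⟂ UN and tangency of A1 to MF means the radius BM is perpendicular to MF, with radius 9.8, so the center B sits 9.8 in from both sides at B = (-28.20, -28.70). That places the tangent points at N = (-38.00, -28.70) on UN and M = (-28.20, -38.50) on MF. Then |TN| = |N − T| = 47.62.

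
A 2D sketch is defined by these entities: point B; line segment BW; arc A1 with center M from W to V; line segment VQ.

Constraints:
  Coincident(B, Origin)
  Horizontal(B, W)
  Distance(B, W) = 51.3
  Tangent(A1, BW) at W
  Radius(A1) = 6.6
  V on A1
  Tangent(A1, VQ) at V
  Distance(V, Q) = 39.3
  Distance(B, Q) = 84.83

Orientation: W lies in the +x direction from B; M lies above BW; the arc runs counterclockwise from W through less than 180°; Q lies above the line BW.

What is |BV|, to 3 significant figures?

57.2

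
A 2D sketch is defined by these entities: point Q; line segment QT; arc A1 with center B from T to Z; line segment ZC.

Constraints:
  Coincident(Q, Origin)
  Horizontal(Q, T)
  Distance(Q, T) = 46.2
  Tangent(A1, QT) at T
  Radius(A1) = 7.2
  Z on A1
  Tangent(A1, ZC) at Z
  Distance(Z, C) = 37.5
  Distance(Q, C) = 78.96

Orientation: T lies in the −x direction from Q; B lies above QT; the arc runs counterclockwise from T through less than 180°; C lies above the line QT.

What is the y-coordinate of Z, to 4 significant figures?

12.59

Q is at the origin; QT is horizontal with |QT| = 46.2 and T on the −x side, so T = (-46.20, 0.000). Since A1 is tangent to QT there, BT ⟂ QT, so B = T + (0, 7.2) = (-46.20, 7.200). Since BZ ⟂ ZC (tangency), |BC| = √(7.2² + 37.5²) = 38.18 regardless of where Z sits on A1. So C lies on both circle(Q, 78.96) and circle(B, 38.18); the above-QT intersection is C = (-69.52, 37.44). Z is the foot of the tangent from C: Z = (-41.43, 12.59).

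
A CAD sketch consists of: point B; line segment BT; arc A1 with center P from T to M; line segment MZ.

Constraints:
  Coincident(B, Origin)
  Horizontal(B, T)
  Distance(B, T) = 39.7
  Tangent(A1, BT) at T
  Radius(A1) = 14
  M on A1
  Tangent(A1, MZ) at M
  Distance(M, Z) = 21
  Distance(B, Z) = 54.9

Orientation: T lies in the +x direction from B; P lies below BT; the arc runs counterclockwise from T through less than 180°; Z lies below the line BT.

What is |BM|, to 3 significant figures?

34.8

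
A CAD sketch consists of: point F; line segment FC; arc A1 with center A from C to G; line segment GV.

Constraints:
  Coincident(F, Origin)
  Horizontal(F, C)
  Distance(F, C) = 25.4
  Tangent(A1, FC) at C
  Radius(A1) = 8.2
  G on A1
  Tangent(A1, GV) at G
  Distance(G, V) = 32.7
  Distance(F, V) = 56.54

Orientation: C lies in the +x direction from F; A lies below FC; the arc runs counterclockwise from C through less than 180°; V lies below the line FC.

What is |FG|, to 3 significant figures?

24.0

F is at the origin; FC is horizontal with |FC| = 25.4 and C on the +x side, so C = (25.4, 0.00). The tangent condition forces AC to be normal to FC, so A = C + (0, -8.2) = (25.4, -8.20). Since AG ⟂ GV (tangency), |AV| = √(8.2² + 32.7²) = 33.7 regardless of where G sits on A1. So V lies on both circle(F, 56.54) and circle(A, 33.7); the below-FC intersection is V = (42.6, -37.2). G is the foot of the tangent from V: G = (19.6, -14.0).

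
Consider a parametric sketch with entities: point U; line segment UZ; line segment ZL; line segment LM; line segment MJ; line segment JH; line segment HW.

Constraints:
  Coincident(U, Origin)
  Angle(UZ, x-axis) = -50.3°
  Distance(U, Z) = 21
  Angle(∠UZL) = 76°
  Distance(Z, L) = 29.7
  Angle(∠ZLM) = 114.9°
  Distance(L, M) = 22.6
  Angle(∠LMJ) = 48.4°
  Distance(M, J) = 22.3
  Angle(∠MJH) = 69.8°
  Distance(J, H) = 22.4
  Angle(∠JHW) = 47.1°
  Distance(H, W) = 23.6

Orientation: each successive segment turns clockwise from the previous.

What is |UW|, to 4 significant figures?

30.42

U is at the origin; UZ runs at -50.3° with length 21.0, so Z = (13.41, -16.16). ∠UZL = 76.0° gives ZL at -154.3° from the x-axis; with |ZL| = 29.7, L = (-13.35, -29.04). ∠ZLM = 114.9° gives LM at 140.6° from the x-axis; with |LM| = 22.6, M = (-30.81, -14.69). ∠LMJ = 48.4° gives MJ at 9.000° from the x-axis; with |MJ| = 22.3, J = (-8.786, -11.20). ∠MJH = 69.8° gives JH at -101.2° from the x-axis; with |JH| = 22.4, H = (-13.14, -33.18). ∠JHW = 47.1° gives HW at 125.9° from the x-axis; with |HW| = 23.6, W = (-26.98, -14.06). Then |UW| = |W − U| = 30.42.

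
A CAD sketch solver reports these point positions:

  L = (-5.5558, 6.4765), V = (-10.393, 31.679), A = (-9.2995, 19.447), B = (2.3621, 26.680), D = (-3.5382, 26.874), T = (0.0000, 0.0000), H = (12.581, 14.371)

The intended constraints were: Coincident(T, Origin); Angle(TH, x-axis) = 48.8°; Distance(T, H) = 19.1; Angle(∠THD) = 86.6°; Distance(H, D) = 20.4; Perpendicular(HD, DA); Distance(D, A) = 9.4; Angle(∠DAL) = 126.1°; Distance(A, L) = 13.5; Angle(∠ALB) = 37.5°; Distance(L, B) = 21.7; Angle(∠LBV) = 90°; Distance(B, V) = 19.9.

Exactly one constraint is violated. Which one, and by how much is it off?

Distance(B, V) = 19.9 — off by 6.20.

T = (0.00, 0.00) ✓; TH at 48.80° ✓; |TH| = 19.10 ✓; ∠THD = 86.60° ✓; |HD| = 20.40 ✓; ∠(HD, DA) = 90.00° ✓; |DA| = 9.400 ✓; ∠DAL = 126.1° ✓; |AL| = 13.50 ✓; ∠ALB = 37.50° ✓; |LB| = 21.70 ✓; ∠LBV = 90.00° ✓; |BV| = 13.70 ✗.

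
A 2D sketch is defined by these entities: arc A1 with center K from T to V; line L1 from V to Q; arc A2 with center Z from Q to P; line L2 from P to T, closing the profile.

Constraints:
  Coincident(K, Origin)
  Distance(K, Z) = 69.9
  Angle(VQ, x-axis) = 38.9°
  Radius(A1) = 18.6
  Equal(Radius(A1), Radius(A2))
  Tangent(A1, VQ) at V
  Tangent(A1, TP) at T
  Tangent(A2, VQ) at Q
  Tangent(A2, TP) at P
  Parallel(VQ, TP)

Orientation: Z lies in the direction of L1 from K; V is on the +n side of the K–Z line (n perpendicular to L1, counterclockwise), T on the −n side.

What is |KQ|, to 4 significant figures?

72.33

The slot axis is L1's direction at 38.9°, so u = (cos 38.9°, sin 38.9°) = (0.7782, 0.6280) and n = (−sin 38.9°, cos 38.9°) = (-0.6280, 0.7782). K is at the origin and Z lies 69.9 along u from K, so Z = 69.9·u = (54.40, 43.89). Tangency of A1 to both parallel lines with radius 18.6 puts V and T at K ± 18.6·n: V = (-11.68, 14.48), T = (11.68, -14.48). Equal radii place Q and P the same way about Z: Q = Z + 18.6·n = (42.72, 58.37), P = Z − 18.6·n = (66.08, 29.42). Then |KQ| = |Q − K| = 72.33.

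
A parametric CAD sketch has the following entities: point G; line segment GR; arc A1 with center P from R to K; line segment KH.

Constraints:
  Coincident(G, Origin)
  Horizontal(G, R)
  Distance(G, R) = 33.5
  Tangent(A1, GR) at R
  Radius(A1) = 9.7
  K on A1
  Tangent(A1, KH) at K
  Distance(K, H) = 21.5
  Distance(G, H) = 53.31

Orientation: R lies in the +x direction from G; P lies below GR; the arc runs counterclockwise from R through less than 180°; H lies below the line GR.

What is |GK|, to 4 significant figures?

31.98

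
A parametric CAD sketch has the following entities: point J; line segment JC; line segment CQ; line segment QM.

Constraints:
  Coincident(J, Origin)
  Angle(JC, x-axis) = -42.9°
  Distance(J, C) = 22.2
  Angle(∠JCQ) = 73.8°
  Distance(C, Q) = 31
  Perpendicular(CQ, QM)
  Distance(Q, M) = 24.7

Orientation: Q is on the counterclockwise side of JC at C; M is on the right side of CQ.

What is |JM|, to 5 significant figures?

52.279

J is at the origin; JC runs at -42.9° with length 22.2, so C = 22.2·(cos -42.9°, sin -42.9°) = (16.262, -15.112). ∠JCQ = 73.8°, so CQ runs at -42.9° + (180° − 73.8°) = 63.300° from the x-axis; with |CQ| = 31.0, Q = C + 31.0·(cos 63.300°, sin 63.300°) = (30.191, 12.583). CQ is perpendicular to QM; with |QM| = 24.7 on the right of CQ, M = Q + 24.7·(0.89337, -0.44932) = (52.258, 1.4843). Then |JM| = |M − J| = 52.279.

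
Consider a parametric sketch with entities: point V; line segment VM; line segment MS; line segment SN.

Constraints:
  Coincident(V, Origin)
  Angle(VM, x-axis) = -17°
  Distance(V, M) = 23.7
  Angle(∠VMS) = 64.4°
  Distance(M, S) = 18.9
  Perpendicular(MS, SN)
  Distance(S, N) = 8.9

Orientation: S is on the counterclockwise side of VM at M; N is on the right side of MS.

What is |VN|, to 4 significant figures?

31.49

∠VMS = 64.4°, so MS runs at -17.0° + (180° − 64.4°) = 98.60° from the x-axis; with |MS| = 18.9, S = M + 18.9·(cos 98.60°, sin 98.60°) = (19.84, 11.76). The perpendicularity gives SN at right angles to MS; with |SN| = 8.9 on the right of MS, N = S + 8.9·(0.9888, 0.1495) = (28.64, 13.09). Then |VN| = |N − V| = 31.49.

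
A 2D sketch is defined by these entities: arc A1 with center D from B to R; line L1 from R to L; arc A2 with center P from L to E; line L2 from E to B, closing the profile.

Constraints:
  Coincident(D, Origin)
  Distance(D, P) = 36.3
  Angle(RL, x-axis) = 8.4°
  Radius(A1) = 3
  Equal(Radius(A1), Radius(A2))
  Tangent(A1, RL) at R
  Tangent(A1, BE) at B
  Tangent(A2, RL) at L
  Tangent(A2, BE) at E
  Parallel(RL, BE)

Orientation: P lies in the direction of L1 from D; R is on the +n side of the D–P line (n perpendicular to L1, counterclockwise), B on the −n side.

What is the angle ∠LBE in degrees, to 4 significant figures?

9.386°

The slot axis is L1's direction at 8.4°, so u = (cos 8.4°, sin 8.4°) = (0.9893, 0.1461) and n = (−sin 8.4°, cos 8.4°) = (-0.1461, 0.9893). D is at the origin and P lies 36.3 along u from D, so P = 36.3·u = (35.91, 5.303). Tangency of A1 to both parallel lines with radius 3.0 puts R and B at D ± 3.0·n: R = (-0.4382, 2.968), B = (0.4382, -2.968). Equal radii place L and E the same way about P: L = P + 3.0·n = (35.47, 8.271), E = P − 3.0·n = (36.35, 2.335). Then cos ∠LBE = BL·BE / (|BL||BE|), giving 9.386°.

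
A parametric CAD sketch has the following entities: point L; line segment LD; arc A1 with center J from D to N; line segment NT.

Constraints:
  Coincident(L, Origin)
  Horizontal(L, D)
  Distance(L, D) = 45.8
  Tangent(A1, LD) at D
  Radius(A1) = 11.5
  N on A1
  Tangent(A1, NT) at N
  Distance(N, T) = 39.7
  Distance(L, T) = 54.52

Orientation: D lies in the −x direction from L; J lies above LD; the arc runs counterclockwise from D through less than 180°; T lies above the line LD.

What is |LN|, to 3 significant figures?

35.7

Checks: ∠(JD, DL) = 90.00° ✓; |JN| = 11.50 ✓; ∠(JN, NT) = 90.00° ✓; |NT| = 39.70 ✓; |LT| = 54.52 ✓.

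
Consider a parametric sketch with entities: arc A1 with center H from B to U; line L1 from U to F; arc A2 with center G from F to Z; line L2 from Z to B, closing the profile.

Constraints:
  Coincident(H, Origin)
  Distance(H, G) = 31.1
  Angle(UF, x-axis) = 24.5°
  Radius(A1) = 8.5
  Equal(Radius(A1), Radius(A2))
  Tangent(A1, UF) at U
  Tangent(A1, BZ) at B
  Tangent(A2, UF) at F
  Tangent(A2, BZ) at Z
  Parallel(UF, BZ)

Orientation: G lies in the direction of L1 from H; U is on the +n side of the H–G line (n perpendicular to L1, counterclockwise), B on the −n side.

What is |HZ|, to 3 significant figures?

32.2

The slot axis is L1's direction at 24.5°, so u = (cos 24.5°, sin 24.5°) = (0.910, 0.415) and n = (−sin 24.5°, cos 24.5°) = (-0.415, 0.910). H is at the origin and G lies 31.1 along u from H, so G = 31.1·u = (28.3, 12.9). Tangency of A1 to both parallel lines with radius 8.5 puts U and B at H ± 8.5·n: U = (-3.52, 7.73), B = (3.52, -7.73). Equal radii place F and Z the same way about G: F = G + 8.5·n = (24.8, 20.6), Z = G − 8.5·n = (31.8, 5.16). Then |HZ| = |Z − H| = 32.2.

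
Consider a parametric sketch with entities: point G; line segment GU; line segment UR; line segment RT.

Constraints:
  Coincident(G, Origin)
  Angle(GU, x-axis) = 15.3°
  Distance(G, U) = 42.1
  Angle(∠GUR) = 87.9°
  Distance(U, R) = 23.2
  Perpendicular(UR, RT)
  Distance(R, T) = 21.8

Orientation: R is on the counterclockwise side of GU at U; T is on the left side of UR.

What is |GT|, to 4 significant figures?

29.66

G is at the origin; GU runs at 15.3° with length 42.1, so U = 42.1·(cos 15.3°, sin 15.3°) = (40.61, 11.11). ∠GUR = 87.9°, so UR runs at 15.3° + (180° − 87.9°) = 107.4° from the x-axis; with |UR| = 23.2, R = U + 23.2·(cos 107.4°, sin 107.4°) = (33.67, 33.25). The perpendicularity gives RT at right angles to UR; with |RT| = 21.8 on the left of UR, T = R + 21.8·(-0.9542, -0.2990) = (12.87, 26.73). Then |GT| = |T − G| = 29.66.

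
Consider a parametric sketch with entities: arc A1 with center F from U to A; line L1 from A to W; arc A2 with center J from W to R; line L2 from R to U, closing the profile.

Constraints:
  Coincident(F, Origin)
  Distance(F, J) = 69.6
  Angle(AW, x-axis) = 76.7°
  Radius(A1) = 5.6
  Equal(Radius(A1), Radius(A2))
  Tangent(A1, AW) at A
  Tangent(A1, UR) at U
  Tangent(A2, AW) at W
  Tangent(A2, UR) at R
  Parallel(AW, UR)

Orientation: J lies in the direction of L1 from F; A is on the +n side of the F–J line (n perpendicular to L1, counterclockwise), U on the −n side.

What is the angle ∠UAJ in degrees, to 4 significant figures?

85.40°

F is at the origin and J lies 69.6 along u from F, so J = 69.6·u = (16.01, 67.73). Tangency of A1 to both parallel lines with radius 5.6 puts A and U at F ± 5.6·n: A = (-5.450, 1.288), U = (5.450, -1.288). Then cos ∠UAJ = AU·AJ / (|AU||AJ|), giving 85.40°.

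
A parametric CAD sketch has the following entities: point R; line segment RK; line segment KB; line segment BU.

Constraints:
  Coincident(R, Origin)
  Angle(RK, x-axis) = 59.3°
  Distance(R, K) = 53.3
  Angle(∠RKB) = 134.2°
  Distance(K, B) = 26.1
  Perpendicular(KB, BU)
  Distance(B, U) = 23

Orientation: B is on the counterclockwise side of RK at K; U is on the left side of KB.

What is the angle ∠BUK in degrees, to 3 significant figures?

48.6°

R is at the origin; RK runs at 59.3° with length 53.3, so K = 53.3·(cos 59.3°, sin 59.3°) = (27.2, 45.8). ∠RKB = 134.2°, so KB runs at 59.3° + (180° − 134.2°) = 105° from the x-axis; with |KB| = 26.1, B = K + 26.1·(cos 105°, sin 105°) = (20.4, 71.0). The perpendicularity gives BU at right angles to KB; with |BU| = 23.0 on the left of KB, U = B + 23.0·(-0.965, -0.261) = (-1.79, 65.0). Then cos ∠BUK = UB·UK / (|UB||UK|), giving 48.6°.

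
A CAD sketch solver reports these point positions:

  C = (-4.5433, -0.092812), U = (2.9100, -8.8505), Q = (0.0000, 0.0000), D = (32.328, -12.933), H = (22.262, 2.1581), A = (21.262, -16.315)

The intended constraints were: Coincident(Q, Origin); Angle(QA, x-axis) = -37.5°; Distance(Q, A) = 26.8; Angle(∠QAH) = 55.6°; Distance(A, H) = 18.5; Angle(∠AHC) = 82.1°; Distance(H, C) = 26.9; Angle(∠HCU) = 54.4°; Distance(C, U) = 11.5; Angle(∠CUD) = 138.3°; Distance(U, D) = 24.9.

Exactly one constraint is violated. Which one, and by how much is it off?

Distance(U, D) = 24.9 — off by 4.80.

Q = (0.00, 0.00) ✓; QA at -37.50° ✓; |QA| = 26.80 ✓; ∠QAH = 55.60° ✓; |AH| = 18.50 ✓; ∠AHC = 82.10° ✓; |HC| = 26.90 ✓; ∠HCU = 54.40° ✓; |CU| = 11.50 ✓; ∠CUD = 138.3° ✓; |UD| = 29.70 ✗.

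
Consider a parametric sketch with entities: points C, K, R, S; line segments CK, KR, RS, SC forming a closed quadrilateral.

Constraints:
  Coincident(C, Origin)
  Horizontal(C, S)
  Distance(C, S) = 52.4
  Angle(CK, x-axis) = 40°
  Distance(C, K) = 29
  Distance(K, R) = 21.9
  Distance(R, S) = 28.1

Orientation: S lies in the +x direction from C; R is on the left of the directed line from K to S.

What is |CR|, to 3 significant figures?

50.2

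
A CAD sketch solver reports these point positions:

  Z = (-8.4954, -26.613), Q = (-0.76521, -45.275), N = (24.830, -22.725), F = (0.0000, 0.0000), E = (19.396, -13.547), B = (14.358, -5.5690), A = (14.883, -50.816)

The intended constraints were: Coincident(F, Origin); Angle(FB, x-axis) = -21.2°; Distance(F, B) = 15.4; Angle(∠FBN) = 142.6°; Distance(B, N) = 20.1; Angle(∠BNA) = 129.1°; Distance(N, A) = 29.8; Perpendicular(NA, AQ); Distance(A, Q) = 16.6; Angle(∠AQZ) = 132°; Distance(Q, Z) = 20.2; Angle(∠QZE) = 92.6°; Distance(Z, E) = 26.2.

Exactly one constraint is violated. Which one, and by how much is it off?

Distance(Z, E) = 26.2 — off by 4.60.

F = (0.00, 0.00) ✓; FB at -21.20° ✓; |FB| = 15.40 ✓; ∠FBN = 142.6° ✓; |BN| = 20.10 ✓; ∠BNA = 129.1° ✓; |NA| = 29.80 ✓; ∠(NA, AQ) = 90.00° ✓; |AQ| = 16.60 ✓; ∠AQZ = 132.0° ✓; |QZ| = 20.20 ✓; ∠QZE = 92.60° ✓; |ZE| = 30.80 ✗.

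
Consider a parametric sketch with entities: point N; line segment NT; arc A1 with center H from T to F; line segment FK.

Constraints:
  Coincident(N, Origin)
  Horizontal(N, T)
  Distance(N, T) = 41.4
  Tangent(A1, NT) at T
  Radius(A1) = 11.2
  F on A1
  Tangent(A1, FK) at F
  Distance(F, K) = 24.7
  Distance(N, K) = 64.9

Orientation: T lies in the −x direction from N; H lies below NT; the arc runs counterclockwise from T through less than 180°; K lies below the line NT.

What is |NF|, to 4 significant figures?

53.53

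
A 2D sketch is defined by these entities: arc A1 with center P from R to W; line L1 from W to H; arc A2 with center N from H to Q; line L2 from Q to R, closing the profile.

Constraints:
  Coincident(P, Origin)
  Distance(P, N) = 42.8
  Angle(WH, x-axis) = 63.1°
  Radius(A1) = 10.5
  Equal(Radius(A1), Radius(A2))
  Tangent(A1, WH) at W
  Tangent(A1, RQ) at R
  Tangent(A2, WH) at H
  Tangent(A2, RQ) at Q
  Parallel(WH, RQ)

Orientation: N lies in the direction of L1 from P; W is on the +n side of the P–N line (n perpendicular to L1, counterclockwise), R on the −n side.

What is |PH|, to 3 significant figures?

44.1

Tangency of A1 to both parallel lines with radius 10.5 puts W and R at P ± 10.5·n: W = (-9.36, 4.75), R = (9.36, -4.75). Equal radii place H and Q the same way about N: H = N + 10.5·n = (10.0, 42.9), Q = N − 10.5·n = (28.7, 33.4). Then |PH| = |H − P| = 44.1.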